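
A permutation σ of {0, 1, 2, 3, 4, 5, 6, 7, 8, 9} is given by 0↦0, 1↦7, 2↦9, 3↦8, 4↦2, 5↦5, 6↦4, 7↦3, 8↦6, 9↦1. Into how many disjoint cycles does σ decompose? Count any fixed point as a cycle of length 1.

Cycle decomposition: (0) (1 7 3 8 6 4 2 9) (5).
3 cycles.

3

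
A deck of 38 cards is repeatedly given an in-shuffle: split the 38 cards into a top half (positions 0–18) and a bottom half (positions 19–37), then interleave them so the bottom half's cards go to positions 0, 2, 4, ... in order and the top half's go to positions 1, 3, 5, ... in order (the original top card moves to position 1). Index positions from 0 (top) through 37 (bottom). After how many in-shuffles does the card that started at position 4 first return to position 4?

Follow position 4 under repeated in-shuffles:
4 → 9 → 19 → 0 → 1 → 3 → 7 → 15 → 31 → 24 → 10 → 21 → 4
It first returns after 12 in-shuffles.

12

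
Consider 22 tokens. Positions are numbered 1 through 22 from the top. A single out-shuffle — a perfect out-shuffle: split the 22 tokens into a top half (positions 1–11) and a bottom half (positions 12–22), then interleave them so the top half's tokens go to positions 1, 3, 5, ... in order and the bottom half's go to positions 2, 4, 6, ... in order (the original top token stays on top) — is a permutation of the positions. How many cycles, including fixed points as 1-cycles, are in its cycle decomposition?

7

Trace each unvisited position around until it returns:
(1) (2 3 5 9 17 12) (4 7 13) (6 11 21 20 18 14) (8 15) (10 19 16) (22)
7 cycles in total.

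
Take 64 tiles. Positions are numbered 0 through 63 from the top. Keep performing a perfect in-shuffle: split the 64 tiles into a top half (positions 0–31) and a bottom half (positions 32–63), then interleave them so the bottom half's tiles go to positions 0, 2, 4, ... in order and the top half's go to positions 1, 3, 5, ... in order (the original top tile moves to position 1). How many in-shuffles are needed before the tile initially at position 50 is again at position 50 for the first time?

12

Follow position 50 under repeated in-shuffles:
50 → 36 → 8 → 17 → 35 → 6 → 13 → 27 → 55 → 46 → 28 → 57 → 50
It first returns after 12 in-shuffles.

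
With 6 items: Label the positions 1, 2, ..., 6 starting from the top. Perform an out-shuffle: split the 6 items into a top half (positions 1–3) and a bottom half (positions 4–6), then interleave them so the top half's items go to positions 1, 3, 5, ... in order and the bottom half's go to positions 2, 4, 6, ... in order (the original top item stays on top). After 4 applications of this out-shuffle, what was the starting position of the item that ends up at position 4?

Work backwards from position 4, undoing one out-shuffle at a time:
4 ← 5 ← 3 ← 2 ← 4
So the item now at position 4 started at position 4.

4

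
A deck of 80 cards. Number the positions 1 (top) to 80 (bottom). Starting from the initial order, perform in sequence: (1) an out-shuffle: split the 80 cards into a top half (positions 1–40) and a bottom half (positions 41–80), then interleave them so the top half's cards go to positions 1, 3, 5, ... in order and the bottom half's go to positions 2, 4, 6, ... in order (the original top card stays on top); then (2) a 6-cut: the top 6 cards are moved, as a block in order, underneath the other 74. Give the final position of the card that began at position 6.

5

Track the card from position 6 forward through each operation:
  after op 1 (out-shuffle): 6 → 11
  after op 2 (cut 6): 11 → 5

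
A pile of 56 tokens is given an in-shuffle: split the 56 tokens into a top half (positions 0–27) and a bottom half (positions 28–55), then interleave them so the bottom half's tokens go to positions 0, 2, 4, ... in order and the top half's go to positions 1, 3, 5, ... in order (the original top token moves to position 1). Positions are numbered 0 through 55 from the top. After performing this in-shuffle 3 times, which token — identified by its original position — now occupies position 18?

Work backwards from position 18, undoing one in-shuffle at a time:
18 ← 37 ← 18 ← 37
So the token now at position 18 started at position 37.

37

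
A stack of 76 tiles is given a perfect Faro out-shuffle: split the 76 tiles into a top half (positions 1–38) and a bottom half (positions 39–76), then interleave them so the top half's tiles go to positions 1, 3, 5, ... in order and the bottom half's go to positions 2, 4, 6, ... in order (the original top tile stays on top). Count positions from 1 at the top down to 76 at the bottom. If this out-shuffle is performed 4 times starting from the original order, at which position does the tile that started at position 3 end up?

33

Track the tile's position through each out-shuffle:
3 → 5 → 9 → 17 → 33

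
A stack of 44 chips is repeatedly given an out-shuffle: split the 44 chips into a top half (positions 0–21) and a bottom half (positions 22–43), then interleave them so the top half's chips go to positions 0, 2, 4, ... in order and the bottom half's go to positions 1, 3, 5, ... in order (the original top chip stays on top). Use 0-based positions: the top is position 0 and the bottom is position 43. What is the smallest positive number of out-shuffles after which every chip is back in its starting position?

The out-shuffle permutes the 44 positions with cycle lengths [1, 1, 14, 14, 14].
Every chip is home exactly when every cycle has completed a whole number of laps, i.e. after lcm(1, 14) = 14 out-shuffles.

14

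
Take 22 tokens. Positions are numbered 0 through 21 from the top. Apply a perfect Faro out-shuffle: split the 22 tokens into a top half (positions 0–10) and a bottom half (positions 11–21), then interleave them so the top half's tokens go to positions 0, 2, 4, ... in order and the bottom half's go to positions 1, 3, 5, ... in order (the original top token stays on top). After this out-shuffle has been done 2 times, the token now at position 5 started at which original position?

17

Work backwards from position 5, undoing one out-shuffle at a time:
5 ← 13 ← 17
So the token now at position 5 started at position 17.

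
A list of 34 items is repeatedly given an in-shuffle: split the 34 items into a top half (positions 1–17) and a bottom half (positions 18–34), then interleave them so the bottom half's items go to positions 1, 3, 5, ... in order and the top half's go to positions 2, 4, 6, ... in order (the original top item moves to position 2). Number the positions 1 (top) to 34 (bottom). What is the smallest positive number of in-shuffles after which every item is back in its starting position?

12

The in-shuffle permutes the 34 positions with cycle lengths [3, 3, 4, 12, 12].
Every item is home exactly when every cycle has completed a whole number of laps, i.e. after lcm(3, 4, 12) = 12 in-shuffles.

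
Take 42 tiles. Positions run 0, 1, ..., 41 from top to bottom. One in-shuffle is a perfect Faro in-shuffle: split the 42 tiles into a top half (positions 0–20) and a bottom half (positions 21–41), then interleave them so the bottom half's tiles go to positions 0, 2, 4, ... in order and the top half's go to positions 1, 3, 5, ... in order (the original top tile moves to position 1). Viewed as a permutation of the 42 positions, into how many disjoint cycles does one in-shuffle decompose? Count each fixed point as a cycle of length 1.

Trace each unvisited position around until it returns:
(0 1 3 7 15 31 ... len 14) (2 5 11 23 4 9 ... len 14) (6 13 27 12 25 8 ... len 14)
3 cycles in total.

3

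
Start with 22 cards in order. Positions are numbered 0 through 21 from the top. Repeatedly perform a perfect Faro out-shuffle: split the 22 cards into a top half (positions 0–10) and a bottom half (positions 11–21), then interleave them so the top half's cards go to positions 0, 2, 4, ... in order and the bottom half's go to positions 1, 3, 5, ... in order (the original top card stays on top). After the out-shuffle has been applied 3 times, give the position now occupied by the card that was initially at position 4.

Track the card's position through each out-shuffle:
4 → 8 → 16 → 11

11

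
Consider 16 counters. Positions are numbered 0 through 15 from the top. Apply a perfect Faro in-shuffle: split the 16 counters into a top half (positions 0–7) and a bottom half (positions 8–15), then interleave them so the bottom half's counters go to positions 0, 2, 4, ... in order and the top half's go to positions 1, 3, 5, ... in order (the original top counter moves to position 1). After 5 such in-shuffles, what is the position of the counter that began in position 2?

Track the counter's position through each in-shuffle:
2 → 5 → 11 → 6 → 13 → 10

10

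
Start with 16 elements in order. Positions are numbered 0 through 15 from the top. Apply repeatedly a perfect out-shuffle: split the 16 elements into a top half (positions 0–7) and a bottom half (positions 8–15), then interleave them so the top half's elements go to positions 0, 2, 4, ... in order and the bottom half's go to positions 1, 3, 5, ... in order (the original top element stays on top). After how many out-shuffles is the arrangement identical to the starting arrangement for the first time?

4

The out-shuffle permutes the 16 positions with cycle lengths [1, 1, 2, 4, 4, 4].
Every element is home exactly when every cycle has completed a whole number of laps, i.e. after lcm(1, 2, 4) = 4 out-shuffles.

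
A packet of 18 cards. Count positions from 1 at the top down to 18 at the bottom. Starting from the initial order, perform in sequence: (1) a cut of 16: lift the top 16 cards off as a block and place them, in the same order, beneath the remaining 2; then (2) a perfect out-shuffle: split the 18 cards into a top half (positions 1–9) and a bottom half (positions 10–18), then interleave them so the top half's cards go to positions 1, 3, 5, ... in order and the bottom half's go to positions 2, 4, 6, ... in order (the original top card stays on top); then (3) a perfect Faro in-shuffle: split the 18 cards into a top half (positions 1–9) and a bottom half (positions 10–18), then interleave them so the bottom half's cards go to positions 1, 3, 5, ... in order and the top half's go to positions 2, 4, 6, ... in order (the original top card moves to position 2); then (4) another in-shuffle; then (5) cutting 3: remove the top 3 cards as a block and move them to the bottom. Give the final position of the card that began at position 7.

8

Track the card from position 7 forward through each operation:
  after op 1 (cut 16): 7 → 9
  after op 2 (out-shuffle): 9 → 17
  after op 3 (in-shuffle): 17 → 15
  after op 4 (in-shuffle): 15 → 11
  after op 5 (cut 3): 11 → 8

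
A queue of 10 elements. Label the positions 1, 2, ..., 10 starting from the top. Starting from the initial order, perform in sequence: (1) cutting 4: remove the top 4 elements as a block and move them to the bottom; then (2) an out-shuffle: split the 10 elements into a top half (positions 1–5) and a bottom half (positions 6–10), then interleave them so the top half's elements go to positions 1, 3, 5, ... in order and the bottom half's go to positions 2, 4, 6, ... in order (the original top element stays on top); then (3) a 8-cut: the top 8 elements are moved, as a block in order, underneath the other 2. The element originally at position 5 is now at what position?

Track the element from position 5 forward through each operation:
  after op 1 (cut 4): 5 → 1
  after op 2 (out-shuffle): 1 → 1
  after op 3 (cut 8): 1 → 3

3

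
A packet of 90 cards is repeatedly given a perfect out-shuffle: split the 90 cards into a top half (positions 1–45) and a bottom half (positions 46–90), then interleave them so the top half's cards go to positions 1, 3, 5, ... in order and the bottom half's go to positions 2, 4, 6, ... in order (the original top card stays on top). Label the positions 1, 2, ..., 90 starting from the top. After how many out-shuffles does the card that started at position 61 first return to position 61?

Follow position 61 under repeated out-shuffles:
61 → 32 → 63 → 36 → 71 → 52 → 14 → 27 → 53 → 16 → 31 → 61
It first returns after 11 out-shuffles.

11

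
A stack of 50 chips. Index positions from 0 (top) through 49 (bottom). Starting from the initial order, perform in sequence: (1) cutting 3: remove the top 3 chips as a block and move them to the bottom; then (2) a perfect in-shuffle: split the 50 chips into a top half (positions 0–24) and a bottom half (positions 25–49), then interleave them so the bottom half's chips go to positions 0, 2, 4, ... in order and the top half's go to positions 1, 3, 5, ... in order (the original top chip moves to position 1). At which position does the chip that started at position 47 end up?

Track the chip from position 47 forward through each operation:
  after op 1 (cut 3): 47 → 44
  after op 2 (in-shuffle): 44 → 38

38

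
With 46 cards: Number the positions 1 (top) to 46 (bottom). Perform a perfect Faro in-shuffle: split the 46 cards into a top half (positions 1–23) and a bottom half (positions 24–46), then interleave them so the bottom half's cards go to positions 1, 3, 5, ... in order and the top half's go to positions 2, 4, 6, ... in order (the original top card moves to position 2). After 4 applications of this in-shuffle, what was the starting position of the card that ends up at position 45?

Work backwards from position 45, undoing one in-shuffle at a time:
45 ← 46 ← 23 ← 35 ← 41
So the card now at position 45 started at position 41.

41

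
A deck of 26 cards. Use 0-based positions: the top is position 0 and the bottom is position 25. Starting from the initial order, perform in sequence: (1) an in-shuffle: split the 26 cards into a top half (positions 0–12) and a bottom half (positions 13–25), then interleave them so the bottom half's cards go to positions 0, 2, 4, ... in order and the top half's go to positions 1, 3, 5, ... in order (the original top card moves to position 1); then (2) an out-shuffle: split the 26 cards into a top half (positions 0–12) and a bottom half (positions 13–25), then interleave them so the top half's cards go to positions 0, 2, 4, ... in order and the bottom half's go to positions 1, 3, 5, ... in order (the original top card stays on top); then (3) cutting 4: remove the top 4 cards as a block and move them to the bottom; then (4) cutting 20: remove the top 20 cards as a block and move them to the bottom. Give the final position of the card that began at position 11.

Track the card from position 11 forward through each operation:
  after op 1 (in-shuffle): 11 → 23
  after op 2 (out-shuffle): 23 → 21
  after op 3 (cut 4): 21 → 17
  after op 4 (cut 20): 17 → 23

23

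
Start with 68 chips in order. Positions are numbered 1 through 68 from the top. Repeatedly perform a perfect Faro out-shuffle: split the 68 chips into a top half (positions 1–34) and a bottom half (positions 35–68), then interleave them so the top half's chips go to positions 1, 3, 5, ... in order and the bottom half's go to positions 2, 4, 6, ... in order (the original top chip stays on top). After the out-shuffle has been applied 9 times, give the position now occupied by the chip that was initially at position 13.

Track the chip's position through each out-shuffle:
13 → 25 → 49 → 30 → 59 → 50 → 32 → 63 → 58 → 48

48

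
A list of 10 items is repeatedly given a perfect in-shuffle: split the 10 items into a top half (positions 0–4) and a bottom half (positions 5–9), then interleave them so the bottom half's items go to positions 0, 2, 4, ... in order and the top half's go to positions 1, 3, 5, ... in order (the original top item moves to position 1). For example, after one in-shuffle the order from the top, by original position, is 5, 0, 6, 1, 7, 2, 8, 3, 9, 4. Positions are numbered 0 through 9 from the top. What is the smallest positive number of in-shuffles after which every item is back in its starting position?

The in-shuffle permutes the 10 positions with cycle lengths [10].
Every item is home exactly when every cycle has completed a whole number of laps, i.e. after lcm(10) = 10 in-shuffles.

10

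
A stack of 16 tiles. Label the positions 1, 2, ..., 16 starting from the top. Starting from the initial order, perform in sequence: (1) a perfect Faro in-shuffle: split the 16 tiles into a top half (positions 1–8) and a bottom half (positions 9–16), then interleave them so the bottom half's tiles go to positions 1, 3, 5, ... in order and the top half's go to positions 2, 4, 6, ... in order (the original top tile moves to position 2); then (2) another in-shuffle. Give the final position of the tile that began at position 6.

7

Track the tile from position 6 forward through each operation:
  after op 1 (in-shuffle): 6 → 12
  after op 2 (in-shuffle): 12 → 7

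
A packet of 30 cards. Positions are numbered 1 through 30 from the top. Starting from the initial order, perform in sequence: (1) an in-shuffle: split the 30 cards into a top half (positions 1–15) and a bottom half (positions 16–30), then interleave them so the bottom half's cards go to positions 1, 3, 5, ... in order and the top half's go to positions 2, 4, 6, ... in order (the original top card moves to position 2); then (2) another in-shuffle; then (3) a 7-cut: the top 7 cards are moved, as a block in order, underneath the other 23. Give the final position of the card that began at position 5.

13

Track the card from position 5 forward through each operation:
  after op 1 (in-shuffle): 5 → 10
  after op 2 (in-shuffle): 10 → 20
  after op 3 (cut 7): 20 → 13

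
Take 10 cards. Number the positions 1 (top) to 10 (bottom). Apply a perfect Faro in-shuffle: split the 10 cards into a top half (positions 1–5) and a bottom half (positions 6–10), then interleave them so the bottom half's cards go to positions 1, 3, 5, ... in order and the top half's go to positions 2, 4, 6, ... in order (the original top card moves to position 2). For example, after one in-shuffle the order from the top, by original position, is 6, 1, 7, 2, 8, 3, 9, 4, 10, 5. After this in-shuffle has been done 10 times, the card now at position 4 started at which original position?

4

Work backwards from position 4, undoing one in-shuffle at a time:
4 ← 2 ← 1 ← 6 ← 3 ← 7 ← 9 ← 10 ← 5 ← 8 ← 4
So the card now at position 4 started at position 4.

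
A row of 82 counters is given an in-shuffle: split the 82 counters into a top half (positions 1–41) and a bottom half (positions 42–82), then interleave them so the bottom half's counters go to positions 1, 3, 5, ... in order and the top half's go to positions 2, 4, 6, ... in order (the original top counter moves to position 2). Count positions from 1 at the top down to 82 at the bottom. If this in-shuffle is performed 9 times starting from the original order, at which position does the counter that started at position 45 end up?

Track the counter's position through each in-shuffle:
45 → 7 → 14 → 28 → 56 → 29 → 58 → 33 → 66 → 49

49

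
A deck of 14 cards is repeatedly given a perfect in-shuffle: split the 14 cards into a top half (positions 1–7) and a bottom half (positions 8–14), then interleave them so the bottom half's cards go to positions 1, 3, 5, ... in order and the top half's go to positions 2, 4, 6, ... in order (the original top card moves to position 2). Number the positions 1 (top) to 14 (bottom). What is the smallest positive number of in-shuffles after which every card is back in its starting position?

4

The in-shuffle permutes the 14 positions with cycle lengths [2, 4, 4, 4].
Every card is home exactly when every cycle has completed a whole number of laps, i.e. after lcm(2, 4) = 4 in-shuffles.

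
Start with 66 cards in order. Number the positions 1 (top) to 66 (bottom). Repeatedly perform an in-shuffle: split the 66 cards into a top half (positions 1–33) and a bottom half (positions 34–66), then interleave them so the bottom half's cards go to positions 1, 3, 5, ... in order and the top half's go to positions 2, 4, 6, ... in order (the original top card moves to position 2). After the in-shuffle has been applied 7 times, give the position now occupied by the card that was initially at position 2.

55

Track the card's position through each in-shuffle:
2 → 4 → 8 → 16 → 32 → 64 → 61 → 55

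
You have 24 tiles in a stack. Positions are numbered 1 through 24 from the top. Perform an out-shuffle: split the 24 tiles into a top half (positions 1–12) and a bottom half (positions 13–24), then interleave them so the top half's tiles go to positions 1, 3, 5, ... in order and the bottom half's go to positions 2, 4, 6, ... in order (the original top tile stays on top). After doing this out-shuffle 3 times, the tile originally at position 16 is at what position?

6

Track the tile's position through each out-shuffle:
16 → 8 → 15 → 6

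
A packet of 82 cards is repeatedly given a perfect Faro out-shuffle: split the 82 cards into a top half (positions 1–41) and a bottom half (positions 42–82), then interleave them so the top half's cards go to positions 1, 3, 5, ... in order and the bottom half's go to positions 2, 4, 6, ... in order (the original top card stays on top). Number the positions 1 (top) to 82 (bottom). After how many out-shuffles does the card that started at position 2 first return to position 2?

Follow position 2 under repeated out-shuffles:
2 → 3 → 5 → 9 → 17 → 33 → 65 → 48 → ... → 2 (length 54)
It first returns after 54 out-shuffles.

54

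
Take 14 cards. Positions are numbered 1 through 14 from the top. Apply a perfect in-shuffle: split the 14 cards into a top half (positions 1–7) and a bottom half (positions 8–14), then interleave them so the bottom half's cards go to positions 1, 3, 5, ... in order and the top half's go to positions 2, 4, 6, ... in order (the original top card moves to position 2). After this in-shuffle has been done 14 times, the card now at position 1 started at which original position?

4

Work backwards from position 1, undoing one in-shuffle at a time:
1 ← 8 ← 4 ← 2 ← 1 ← ... ← 4 (14 steps).
So the card now at position 1 started at position 4.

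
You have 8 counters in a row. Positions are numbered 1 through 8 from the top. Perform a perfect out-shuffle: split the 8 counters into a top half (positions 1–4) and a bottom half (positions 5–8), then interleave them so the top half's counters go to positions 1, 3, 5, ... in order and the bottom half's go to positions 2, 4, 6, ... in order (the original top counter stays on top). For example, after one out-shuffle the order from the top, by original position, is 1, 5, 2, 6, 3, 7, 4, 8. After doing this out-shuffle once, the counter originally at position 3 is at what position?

Track the counter's position through each out-shuffle:
3 → 5

5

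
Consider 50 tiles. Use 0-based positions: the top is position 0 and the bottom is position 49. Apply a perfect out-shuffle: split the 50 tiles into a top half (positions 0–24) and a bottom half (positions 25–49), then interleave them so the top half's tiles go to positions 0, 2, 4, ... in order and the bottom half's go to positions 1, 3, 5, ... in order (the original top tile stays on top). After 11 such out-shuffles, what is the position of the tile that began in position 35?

42

Track the tile's position through each out-shuffle:
35 → 21 → 42 → 35 → 21 → 42 → 35 → 21 → 42 → 35 → 21 → 42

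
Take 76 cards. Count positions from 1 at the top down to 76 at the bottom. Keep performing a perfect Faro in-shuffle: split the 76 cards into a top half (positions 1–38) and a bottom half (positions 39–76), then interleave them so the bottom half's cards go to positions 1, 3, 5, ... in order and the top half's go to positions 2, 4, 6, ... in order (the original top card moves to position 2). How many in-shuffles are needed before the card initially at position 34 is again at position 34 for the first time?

Follow position 34 under repeated in-shuffles:
34 → 68 → 59 → 41 → 5 → 10 → 20 → 40 → ... → 34 (length 30)
It first returns after 30 in-shuffles.

30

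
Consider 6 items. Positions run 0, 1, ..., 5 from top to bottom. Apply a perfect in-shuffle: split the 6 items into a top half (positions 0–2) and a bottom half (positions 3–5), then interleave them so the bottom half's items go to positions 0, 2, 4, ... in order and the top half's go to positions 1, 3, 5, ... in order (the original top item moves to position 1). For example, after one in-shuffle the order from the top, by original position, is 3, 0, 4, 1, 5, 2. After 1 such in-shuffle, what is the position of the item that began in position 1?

3

Track the item's position through each in-shuffle:
1 → 3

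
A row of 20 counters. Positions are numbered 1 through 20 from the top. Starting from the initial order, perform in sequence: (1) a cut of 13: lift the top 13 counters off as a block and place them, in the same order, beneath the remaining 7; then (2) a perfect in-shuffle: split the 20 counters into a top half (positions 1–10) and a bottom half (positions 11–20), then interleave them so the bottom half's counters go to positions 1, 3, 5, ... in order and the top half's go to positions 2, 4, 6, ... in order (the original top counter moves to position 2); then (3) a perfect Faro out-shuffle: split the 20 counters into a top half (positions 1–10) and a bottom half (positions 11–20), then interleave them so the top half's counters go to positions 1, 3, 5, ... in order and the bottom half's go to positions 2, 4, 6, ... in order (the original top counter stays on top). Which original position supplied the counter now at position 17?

8

Undo the operations in reverse order, starting from position 17:
  undo op 3 (out-shuffle, from top half): 17 ← 9
  undo op 2 (in-shuffle, from bottom half): 9 ← 15
  undo op 1 (cut 13): 15 ← 8
So the counter at position 17 came from original position 8.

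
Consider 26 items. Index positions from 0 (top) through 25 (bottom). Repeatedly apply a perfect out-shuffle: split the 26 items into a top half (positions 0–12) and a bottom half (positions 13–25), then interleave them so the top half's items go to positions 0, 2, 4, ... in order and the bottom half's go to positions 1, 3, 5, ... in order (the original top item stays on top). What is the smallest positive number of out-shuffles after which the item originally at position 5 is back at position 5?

Follow position 5 under repeated out-shuffles:
5 → 10 → 20 → 15 → 5
It first returns after 4 out-shuffles.

4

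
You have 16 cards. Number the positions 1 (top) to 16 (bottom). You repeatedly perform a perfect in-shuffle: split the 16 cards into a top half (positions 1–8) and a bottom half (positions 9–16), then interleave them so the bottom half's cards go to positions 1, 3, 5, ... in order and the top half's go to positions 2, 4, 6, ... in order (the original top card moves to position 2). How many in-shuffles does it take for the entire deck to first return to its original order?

8

The in-shuffle permutes the 16 positions with cycle lengths [8, 8].
Every card is home exactly when every cycle has completed a whole number of laps, i.e. after lcm(8) = 8 in-shuffles.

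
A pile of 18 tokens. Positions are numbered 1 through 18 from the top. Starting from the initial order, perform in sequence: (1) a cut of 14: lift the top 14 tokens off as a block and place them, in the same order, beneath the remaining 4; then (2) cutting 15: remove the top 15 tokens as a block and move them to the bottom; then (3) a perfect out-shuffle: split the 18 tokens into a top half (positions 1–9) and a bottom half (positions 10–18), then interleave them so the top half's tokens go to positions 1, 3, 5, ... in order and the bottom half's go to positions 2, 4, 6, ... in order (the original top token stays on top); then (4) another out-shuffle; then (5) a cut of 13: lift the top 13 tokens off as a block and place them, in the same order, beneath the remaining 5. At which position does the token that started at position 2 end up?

Track the token from position 2 forward through each operation:
  after op 1 (cut 14): 2 → 6
  after op 2 (cut 15): 6 → 9
  after op 3 (out-shuffle): 9 → 17
  after op 4 (out-shuffle): 17 → 16
  after op 5 (cut 13): 16 → 3

3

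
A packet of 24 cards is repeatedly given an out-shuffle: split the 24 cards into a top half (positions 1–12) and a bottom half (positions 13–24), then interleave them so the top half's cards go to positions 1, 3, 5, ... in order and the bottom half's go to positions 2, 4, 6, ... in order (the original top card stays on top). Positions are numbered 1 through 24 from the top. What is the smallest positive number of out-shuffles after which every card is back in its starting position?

11

The out-shuffle permutes the 24 positions with cycle lengths [1, 1, 11, 11].
Every card is home exactly when every cycle has completed a whole number of laps, i.e. after lcm(1, 11) = 11 out-shuffles.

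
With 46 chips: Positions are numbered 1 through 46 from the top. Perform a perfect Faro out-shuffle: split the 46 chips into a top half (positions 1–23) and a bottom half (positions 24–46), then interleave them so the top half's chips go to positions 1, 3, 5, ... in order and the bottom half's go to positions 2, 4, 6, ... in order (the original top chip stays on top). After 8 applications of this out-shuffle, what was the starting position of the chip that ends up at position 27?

Work backwards from position 27, undoing one out-shuffle at a time:
27 ← 14 ← 30 ← 38 ← 42 ← 44 ← 45 ← 23 ← 12
So the chip now at position 27 started at position 12.

12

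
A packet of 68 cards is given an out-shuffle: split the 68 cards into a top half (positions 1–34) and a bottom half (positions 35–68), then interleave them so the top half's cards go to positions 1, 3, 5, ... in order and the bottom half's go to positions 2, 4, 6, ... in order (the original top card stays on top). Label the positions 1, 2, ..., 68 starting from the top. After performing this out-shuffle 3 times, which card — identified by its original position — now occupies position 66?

51

Work backwards from position 66, undoing one out-shuffle at a time:
66 ← 67 ← 34 ← 51
So the card now at position 66 started at position 51.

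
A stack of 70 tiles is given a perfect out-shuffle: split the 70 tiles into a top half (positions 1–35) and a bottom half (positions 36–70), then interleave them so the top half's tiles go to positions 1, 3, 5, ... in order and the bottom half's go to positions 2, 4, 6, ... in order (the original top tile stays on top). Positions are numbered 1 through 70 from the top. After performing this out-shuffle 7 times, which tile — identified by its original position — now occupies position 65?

Work backwards from position 65, undoing one out-shuffle at a time:
65 ← 33 ← 17 ← 9 ← 5 ← 3 ← 2 ← 36
So the tile now at position 65 started at position 36.

36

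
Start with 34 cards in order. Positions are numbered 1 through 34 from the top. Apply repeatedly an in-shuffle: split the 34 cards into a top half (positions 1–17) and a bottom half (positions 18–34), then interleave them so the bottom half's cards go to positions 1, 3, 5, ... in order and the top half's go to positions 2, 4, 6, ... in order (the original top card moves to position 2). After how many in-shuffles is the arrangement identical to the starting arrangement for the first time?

The in-shuffle permutes the 34 positions with cycle lengths [3, 3, 4, 12, 12].
Every card is home exactly when every cycle has completed a whole number of laps, i.e. after lcm(3, 4, 12) = 12 in-shuffles.

12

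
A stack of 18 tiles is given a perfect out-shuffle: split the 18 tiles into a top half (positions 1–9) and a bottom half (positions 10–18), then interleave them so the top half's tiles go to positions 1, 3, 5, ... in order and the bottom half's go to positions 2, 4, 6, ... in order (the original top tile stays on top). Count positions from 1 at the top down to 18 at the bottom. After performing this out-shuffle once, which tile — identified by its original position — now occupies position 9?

Work backwards from position 9, undoing one out-shuffle at a time:
9 ← 5
So the tile now at position 9 started at position 5.

5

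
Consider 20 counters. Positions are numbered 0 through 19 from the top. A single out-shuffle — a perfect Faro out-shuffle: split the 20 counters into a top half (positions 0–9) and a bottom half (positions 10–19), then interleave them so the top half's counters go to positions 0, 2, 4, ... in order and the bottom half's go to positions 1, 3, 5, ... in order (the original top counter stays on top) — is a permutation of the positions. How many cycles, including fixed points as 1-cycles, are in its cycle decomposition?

3

Trace each unvisited position around until it returns:
(0) (1 2 4 8 16 13 ... len 18) (19)
3 cycles in total.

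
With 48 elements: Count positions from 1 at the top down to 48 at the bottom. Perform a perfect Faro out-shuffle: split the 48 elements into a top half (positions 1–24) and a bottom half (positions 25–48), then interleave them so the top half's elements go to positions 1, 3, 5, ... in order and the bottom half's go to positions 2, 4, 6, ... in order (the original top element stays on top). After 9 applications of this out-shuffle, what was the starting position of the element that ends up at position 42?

21

Work backwards from position 42, undoing one out-shuffle at a time:
42 ← 45 ← 23 ← 12 ← 30 ← 39 ← 20 ← 34 ← 41 ← 21
So the element now at position 42 started at position 21.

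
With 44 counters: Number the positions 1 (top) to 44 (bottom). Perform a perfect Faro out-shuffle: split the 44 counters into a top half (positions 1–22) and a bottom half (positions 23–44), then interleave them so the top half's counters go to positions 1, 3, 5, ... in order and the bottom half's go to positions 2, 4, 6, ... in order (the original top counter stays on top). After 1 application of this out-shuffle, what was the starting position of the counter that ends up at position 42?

43

Work backwards from position 42, undoing one out-shuffle at a time:
42 ← 43
So the counter now at position 42 started at position 43.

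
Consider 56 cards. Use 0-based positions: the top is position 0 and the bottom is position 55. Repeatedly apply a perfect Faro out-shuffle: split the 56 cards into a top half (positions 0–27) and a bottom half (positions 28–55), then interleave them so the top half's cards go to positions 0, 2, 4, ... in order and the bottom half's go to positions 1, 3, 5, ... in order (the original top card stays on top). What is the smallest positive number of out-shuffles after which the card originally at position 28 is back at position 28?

Follow position 28 under repeated out-shuffles:
28 → 1 → 2 → 4 → 8 → 16 → 32 → 9 → 18 → 36 → 17 → 34 → 13 → 26 → 52 → 49 → 43 → 31 → 7 → 14 → 28
It first returns after 20 out-shuffles.

20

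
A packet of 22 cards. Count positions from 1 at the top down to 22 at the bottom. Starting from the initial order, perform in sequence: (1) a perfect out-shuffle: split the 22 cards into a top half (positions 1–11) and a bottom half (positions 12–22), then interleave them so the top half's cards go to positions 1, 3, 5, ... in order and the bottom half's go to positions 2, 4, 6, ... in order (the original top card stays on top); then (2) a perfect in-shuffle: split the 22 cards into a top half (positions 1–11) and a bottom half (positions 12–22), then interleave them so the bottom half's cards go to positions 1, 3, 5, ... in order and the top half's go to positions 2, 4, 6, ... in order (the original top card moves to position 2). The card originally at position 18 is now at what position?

5

Track the card from position 18 forward through each operation:
  after op 1 (out-shuffle): 18 → 14
  after op 2 (in-shuffle): 14 → 5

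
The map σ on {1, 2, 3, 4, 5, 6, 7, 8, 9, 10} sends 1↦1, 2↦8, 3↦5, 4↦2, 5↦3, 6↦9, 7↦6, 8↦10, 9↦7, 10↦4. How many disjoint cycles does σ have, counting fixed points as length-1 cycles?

Cycle decomposition: (1) (2 8 10 4) (3 5) (6 9 7).
4 cycles.

4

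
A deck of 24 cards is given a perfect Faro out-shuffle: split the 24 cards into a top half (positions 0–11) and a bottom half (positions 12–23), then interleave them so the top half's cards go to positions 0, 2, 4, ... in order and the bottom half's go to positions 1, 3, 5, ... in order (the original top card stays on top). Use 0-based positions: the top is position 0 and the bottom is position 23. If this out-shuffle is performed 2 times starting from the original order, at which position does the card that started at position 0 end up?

0

Position 0 is a fixed point of every out-shuffle, so the card never moves.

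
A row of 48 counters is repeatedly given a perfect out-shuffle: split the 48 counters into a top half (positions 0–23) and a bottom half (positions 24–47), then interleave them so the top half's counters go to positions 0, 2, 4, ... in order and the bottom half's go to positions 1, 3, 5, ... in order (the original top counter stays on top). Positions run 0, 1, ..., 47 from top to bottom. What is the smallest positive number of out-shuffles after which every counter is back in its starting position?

The out-shuffle permutes the 48 positions with cycle lengths [1, 1, 23, 23].
Every counter is home exactly when every cycle has completed a whole number of laps, i.e. after lcm(1, 23) = 23 out-shuffles.

23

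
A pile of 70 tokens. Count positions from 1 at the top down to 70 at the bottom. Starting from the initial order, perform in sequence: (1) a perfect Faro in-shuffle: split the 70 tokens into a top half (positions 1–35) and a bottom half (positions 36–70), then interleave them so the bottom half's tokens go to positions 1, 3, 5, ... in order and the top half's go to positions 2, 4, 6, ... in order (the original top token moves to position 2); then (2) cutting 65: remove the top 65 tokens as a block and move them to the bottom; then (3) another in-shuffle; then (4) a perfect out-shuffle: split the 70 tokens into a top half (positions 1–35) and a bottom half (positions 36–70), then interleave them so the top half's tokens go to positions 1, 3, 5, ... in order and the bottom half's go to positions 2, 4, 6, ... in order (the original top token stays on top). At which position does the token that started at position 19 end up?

29

Track the token from position 19 forward through each operation:
  after op 1 (in-shuffle): 19 → 38
  after op 2 (cut 65): 38 → 43
  after op 3 (in-shuffle): 43 → 15
  after op 4 (out-shuffle): 15 → 29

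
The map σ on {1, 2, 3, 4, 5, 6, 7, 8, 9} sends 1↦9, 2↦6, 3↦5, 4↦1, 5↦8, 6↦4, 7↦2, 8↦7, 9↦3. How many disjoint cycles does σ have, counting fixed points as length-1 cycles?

1

Cycle decomposition: (1 9 3 5 8 7 2 6 4).
1 cycle.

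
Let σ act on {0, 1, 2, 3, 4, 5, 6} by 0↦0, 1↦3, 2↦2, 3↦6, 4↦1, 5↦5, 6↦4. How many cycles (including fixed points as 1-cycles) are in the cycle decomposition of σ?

Cycle decomposition: (0) (1 3 6 4) (2) (5).
4 cycles.

4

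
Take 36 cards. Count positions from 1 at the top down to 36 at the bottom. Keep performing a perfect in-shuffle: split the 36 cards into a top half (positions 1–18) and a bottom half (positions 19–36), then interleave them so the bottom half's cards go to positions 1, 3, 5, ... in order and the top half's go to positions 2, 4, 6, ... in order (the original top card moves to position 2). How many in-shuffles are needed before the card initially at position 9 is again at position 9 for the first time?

Follow position 9 under repeated in-shuffles:
9 → 18 → 36 → 35 → 33 → 29 → 21 → 5 → ... → 9 (length 36)
It first returns after 36 in-shuffles.

36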